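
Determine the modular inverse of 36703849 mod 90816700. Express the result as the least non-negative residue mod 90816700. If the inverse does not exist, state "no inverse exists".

Compute gcd(36703849, 90816700):
90816700 = 2×36703849 + 17409002
36703849 = 2×17409002 + 1885845
17409002 = 9×1885845 + 436397
1885845 = 4×436397 + 140257
436397 = 3×140257 + 15626
140257 = 8×15626 + 15249
15626 = 1×15249 + 377
15249 = 40×377 + 169
377 = 2×169 + 39
169 = 4×39 + 13
39 = 3×13 + 0
The gcd is 13, not 1, hence no inverse exists.

no inverse exists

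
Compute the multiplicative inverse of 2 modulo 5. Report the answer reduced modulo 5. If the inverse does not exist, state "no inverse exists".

3

Run Euclid on (5, 2):
5 = 2·2 + 1
2 = 2·1 + 0
gcd = 1, so the inverse exists. Back-substitute:
1 = 5 − 2·2
So 2·(-2) ≡ 1 (mod 5), and -2 ≡ 3 (mod 5).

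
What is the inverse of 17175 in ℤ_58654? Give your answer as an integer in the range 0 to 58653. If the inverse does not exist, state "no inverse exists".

gcd(58654, 17175) by repeated division:
58654 = 3×17175 + 7129
17175 = 2×7129 + 2917
7129 = 2×2917 + 1295
2917 = 2×1295 + 327
1295 = 3×327 + 314
327 = 1×314 + 13
314 = 24×13 + 2
13 = 6×2 + 1
2 = 2×1 + 0
gcd = 1, so the inverse exists. Back-substitute:
1 = 13 − 6·2
1 = −6·314 + 145·13
1 = 145·327 − 151·314
1 = −151·1295 + 598·327
1 = 598·2917 − 1347·1295
1 = −1347·7129 + 3292·2917
1 = 3292·17175 − 7931·7129
1 = −7931·58654 + 27085·17175
So 17175·27085 ≡ 1 (mod 58654).

27085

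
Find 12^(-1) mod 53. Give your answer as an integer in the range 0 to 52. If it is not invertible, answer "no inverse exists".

Extended Euclidean algorithm:
53 = 4·12 + 5
12 = 2·5 + 2
5 = 2·2 + 1
2 = 2·1 + 0
gcd = 1, so the inverse exists. Back-substitute:
1 = 5 − 2·2
1 = −2·12 + 5·5
1 = 5·53 − 22·12
So 12·(-22) ≡ 1 (mod 53), and -22 ≡ 31 (mod 53).

31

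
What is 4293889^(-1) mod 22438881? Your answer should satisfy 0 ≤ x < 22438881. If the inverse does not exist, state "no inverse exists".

Apply the Euclidean algorithm to 22438881 and 4293889:
22438881 = 5×4293889 + 969436
4293889 = 4×969436 + 416145
969436 = 2×416145 + 137146
416145 = 3×137146 + 4707
137146 = 29×4707 + 643
4707 = 7×643 + 206
643 = 3×206 + 25
206 = 8×25 + 6
25 = 4×6 + 1
6 = 6×1 + 0
The gcd is 1. Working backward:
1 = 25 − 4·6
1 = −4·206 + 33·25
1 = 33·643 − 103·206
1 = −103·4707 + 754·643
1 = 754·137146 − 21969·4707
1 = −21969·416145 + 66661·137146
1 = 66661·969436 − 155291·416145
1 = −155291·4293889 + 687825·969436
1 = 687825·22438881 − 3594416·4293889
So 4293889·(-3594416) ≡ 1 (mod 22438881), and -3594416 ≡ 18844465 (mod 22438881).

18844465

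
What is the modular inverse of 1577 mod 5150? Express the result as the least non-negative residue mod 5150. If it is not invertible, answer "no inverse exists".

Run Euclid on (5150, 1577):
5150 = 3×1577 + 419
1577 = 3×419 + 320
419 = 1×320 + 99
320 = 3×99 + 23
99 = 4×23 + 7
23 = 3×7 + 2
7 = 3×2 + 1
2 = 2×1 + 0
gcd = 1, so the inverse exists. Back-substitute:
1 = 7 − 3·2
1 = −3·23 + 10·7
1 = 10·99 − 43·23
1 = −43·320 + 139·99
1 = 139·419 − 182·320
1 = −182·1577 + 685·419
1 = 685·5150 − 2237·1577
Hence 1577⁻¹ ≡ -2237 ≡ 2913 (mod 5150).

2913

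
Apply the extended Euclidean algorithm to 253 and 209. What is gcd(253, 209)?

11

Apply Euclid's algorithm to 253 and 209:
253 = 1×209 + 44
209 = 4×44 + 33
44 = 1×33 + 11
33 = 3×11 + 0
gcd(253, 209) = 11.
Express as a combination:
11 = 44 − 33
11 = −209 + 5·44
11 = 5·253 − 6·209
So 11 = (5)·253 + (-6)·209.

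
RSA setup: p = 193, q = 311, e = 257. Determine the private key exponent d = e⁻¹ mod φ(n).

49793

φ(n) = (p−1)(q−1) = 192·310 = 59520.
Need d with 257·d ≡ 1 (mod 59520). Apply the extended Euclidean algorithm:
59520 = 231×257 + 153
257 = 1×153 + 104
153 = 1×104 + 49
104 = 2×49 + 6
49 = 8×6 + 1
6 = 6×1 + 0
Back-substitute:
1 = 49 − 8·6
1 = −8·104 + 17·49
1 = 17·153 − 25·104
1 = −25·257 + 42·153
1 = 42·59520 − 9727·257
So 257·(-9727) ≡ 1 (mod 59520), hence d ≡ -9727 ≡ 49793 (mod 59520).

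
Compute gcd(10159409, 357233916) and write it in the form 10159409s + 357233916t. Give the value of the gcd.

13

Repeated division:
357233916 = 35*10159409 + 1654601
10159409 = 6*1654601 + 231803
1654601 = 7*231803 + 31980
231803 = 7*31980 + 7943
31980 = 4*7943 + 208
7943 = 38*208 + 39
208 = 5*39 + 13
39 = 3*13 + 0
gcd(10159409, 357233916) = 13.
Back-substituting:
13 = 208 − 5·39
13 = −5·7943 + 191·208
13 = 191·31980 − 769·7943
13 = −769·231803 + 5574·31980
13 = 5574·1654601 − 39787·231803
13 = −39787·10159409 + 244296·1654601
13 = 244296·357233916 − 8590147·10159409
So 13 = (244296)·357233916 + (-8590147)·10159409.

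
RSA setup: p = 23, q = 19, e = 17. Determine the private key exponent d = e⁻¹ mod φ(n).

233

φ(n) = (p−1)(q−1) = 22·18 = 396.
Need d with 17·d ≡ 1 (mod 396). Apply the extended Euclidean algorithm:
396 = 23×17 + 5
17 = 3×5 + 2
5 = 2×2 + 1
2 = 2×1 + 0
Back-substitute:
1 = 5 − 2·2
1 = −2·17 + 7·5
1 = 7·396 − 163·17
So 17·(-163) ≡ 1 (mod 396), hence d ≡ -163 ≡ 233 (mod 396).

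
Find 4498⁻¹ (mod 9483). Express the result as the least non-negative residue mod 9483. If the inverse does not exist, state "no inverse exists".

gcd(9483, 4498) by repeated division:
9483 = 2×4498 + 487
4498 = 9×487 + 115
487 = 4×115 + 27
115 = 4×27 + 7
27 = 3×7 + 6
7 = 1×6 + 1
6 = 6×1 + 0
The gcd is 1. Working backward:
1 = 7 − 6
1 = −27 + 4·7
1 = 4·115 − 17·27
1 = −17·487 + 72·115
1 = 72·4498 − 665·487
1 = −665·9483 + 1402·4498
So 4498·1402 ≡ 1 (mod 9483).

1402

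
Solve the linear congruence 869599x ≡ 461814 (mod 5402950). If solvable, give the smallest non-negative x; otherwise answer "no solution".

1362936

First find gcd(869599, 5402950):
5402950 = 6×869599 + 185356
869599 = 4×185356 + 128175
185356 = 1×128175 + 57181
128175 = 2×57181 + 13813
57181 = 4×13813 + 1929
13813 = 7×1929 + 310
1929 = 6×310 + 69
310 = 4×69 + 34
69 = 2×34 + 1
34 = 34×1 + 0
gcd = 1, so a unique solution mod 5402950 exists.
Back-substitute for the Bézout coefficients:
1 = 69 − 2·34
1 = −2·310 + 9·69
1 = 9·1929 − 56·310
1 = −56·13813 + 401·1929
1 = 401·57181 − 1660·13813
1 = −1660·128175 + 3721·57181
1 = 3721·185356 − 5381·128175
1 = −5381·869599 + 25245·185356
1 = 25245·5402950 − 156851·869599
So 869599·(-156851) ≡ 1 (mod 5402950), giving 869599⁻¹ ≡ 5246099.
x ≡ 869599⁻¹·461814 ≡ 5246099·461814 ≡ 1362936 (mod 5402950).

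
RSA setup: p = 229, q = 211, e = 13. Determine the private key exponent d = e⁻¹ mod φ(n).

44197

φ(n) = (p−1)(q−1) = 228·210 = 47880.
Need d with 13·d ≡ 1 (mod 47880). Apply the extended Euclidean algorithm:
47880 = 3683·13 + 1
13 = 13·1 + 0
Back-substitute:
1 = 47880 − 3683·13
So 13·(-3683) ≡ 1 (mod 47880), hence d ≡ -3683 ≡ 44197 (mod 47880).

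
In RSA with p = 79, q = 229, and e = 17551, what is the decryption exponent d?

φ(n) = (p−1)(q−1) = 78·228 = 17784.
Need d with 17551·d ≡ 1 (mod 17784). Apply the extended Euclidean algorithm:
17784 = 1×17551 + 233
17551 = 75×233 + 76
233 = 3×76 + 5
76 = 15×5 + 1
5 = 5×1 + 0
Back-substitute:
1 = 76 − 15·5
1 = −15·233 + 46·76
1 = 46·17551 − 3465·233
1 = −3465·17784 + 3511·17551
So 17551·3511 ≡ 1 (mod 17784), hence d = 3511.

3511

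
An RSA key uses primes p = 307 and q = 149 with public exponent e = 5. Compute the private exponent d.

φ(n) = (p−1)(q−1) = 306·148 = 45288.
Need d with 5·d ≡ 1 (mod 45288). Apply the extended Euclidean algorithm:
45288 = 9057*5 + 3
5 = 1*3 + 2
3 = 1*2 + 1
2 = 2*1 + 0
Back-substitute:
1 = 3 − 2
1 = −5 + 2·3
1 = 2·45288 − 18115·5
So 5·(-18115) ≡ 1 (mod 45288), hence d ≡ -18115 ≡ 27173 (mod 45288).

27173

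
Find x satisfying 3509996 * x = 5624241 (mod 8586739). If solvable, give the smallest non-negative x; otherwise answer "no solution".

622399

First find gcd(3509996, 8586739):
8586739 = 2×3509996 + 1566747
3509996 = 2×1566747 + 376502
1566747 = 4×376502 + 60739
376502 = 6×60739 + 12068
60739 = 5×12068 + 399
12068 = 30×399 + 98
399 = 4×98 + 7
98 = 14×7 + 0
gcd = 7 and 7 | 5624241, so solutions exist. Divide through by 7: 501428x ≡ 803463 (mod 1226677).
Now find 501428⁻¹ mod 1226677:
1226677 = 2×501428 + 223821
501428 = 2×223821 + 53786
223821 = 4×53786 + 8677
53786 = 6×8677 + 1724
8677 = 5×1724 + 57
1724 = 30×57 + 14
57 = 4×14 + 1
14 = 14×1 + 0
Back-substitute:
1 = 57 − 4·14
1 = −4·1724 + 121·57
1 = 121·8677 − 609·1724
1 = −609·53786 + 3775·8677
1 = 3775·223821 − 15709·53786
1 = −15709·501428 + 35193·223821
1 = 35193·1226677 − 86095·501428
So 501428·(-86095) ≡ 1 (mod 1226677), i.e. 501428⁻¹ ≡ 1140582.
Then x ≡ 1140582·803463 ≡ 622399 (mod 1226677); the smallest non-negative solution is x = 622399.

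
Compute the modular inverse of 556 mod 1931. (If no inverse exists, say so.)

837

Run Euclid on (1931, 556):
1931 = 3·556 + 263
556 = 2·263 + 30
263 = 8·30 + 23
30 = 1·23 + 7
23 = 3·7 + 2
7 = 3·2 + 1
2 = 2·1 + 0
Since gcd(556, 1931) = 1, back-substitute to write 1 as a combination:
1 = 7 − 3·2
1 = −3·23 + 10·7
1 = 10·30 − 13·23
1 = −13·263 + 114·30
1 = 114·556 − 241·263
1 = −241·1931 + 837·556
So 556·837 ≡ 1 (mod 1931).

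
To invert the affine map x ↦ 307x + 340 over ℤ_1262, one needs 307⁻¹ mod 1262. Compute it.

37

Run Euclid on (1262, 307):
1262 = 4·307 + 34
307 = 9·34 + 1
34 = 34·1 + 0
Since gcd(307, 1262) = 1, back-substitute to write 1 as a combination:
1 = 307 − 9·34
1 = −9·1262 + 37·307
So 307·37 ≡ 1 (mod 1262).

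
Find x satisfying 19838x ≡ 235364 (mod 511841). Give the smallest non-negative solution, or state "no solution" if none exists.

First find gcd(19838, 511841):
511841 = 25*19838 + 15891
19838 = 1*15891 + 3947
15891 = 4*3947 + 103
3947 = 38*103 + 33
103 = 3*33 + 4
33 = 8*4 + 1
4 = 4*1 + 0
gcd = 1, so a unique solution mod 511841 exists.
Back-substitute for the Bézout coefficients:
1 = 33 − 8·4
1 = −8·103 + 25·33
1 = 25·3947 − 958·103
1 = −958·15891 + 3857·3947
1 = 3857·19838 − 4815·15891
1 = −4815·511841 + 124232·19838
So 19838·(124232) ≡ 1 (mod 511841), giving 19838⁻¹ ≡ 124232.
x ≡ 19838⁻¹·235364 ≡ 124232·235364 ≡ 311482 (mod 511841).

311482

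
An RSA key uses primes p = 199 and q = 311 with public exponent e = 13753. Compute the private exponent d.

φ(n) = (p−1)(q−1) = 198·310 = 61380.
Need d with 13753·d ≡ 1 (mod 61380). Apply the extended Euclidean algorithm:
61380 = 4·13753 + 6368
13753 = 2·6368 + 1017
6368 = 6·1017 + 266
1017 = 3·266 + 219
266 = 1·219 + 47
219 = 4·47 + 31
47 = 1·31 + 16
31 = 1·16 + 15
16 = 1·15 + 1
15 = 15·1 + 0
Back-substitute:
1 = 16 − 15
1 = −31 + 2·16
1 = 2·47 − 3·31
1 = −3·219 + 14·47
1 = 14·266 − 17·219
1 = −17·1017 + 65·266
1 = 65·6368 − 407·1017
1 = −407·13753 + 879·6368
1 = 879·61380 − 3923·13753
So 13753·(-3923) ≡ 1 (mod 61380), hence d ≡ -3923 ≡ 57457 (mod 61380).

57457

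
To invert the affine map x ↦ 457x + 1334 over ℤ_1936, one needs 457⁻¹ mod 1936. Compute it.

233

Apply the Euclidean algorithm to 1936 and 457:
1936 = 4·457 + 108
457 = 4·108 + 25
108 = 4·25 + 8
25 = 3·8 + 1
8 = 8·1 + 0
Since gcd(457, 1936) = 1, back-substitute to write 1 as a combination:
1 = 25 − 3·8
1 = −3·108 + 13·25
1 = 13·457 − 55·108
1 = −55·1936 + 233·457
So 457·233 ≡ 1 (mod 1936).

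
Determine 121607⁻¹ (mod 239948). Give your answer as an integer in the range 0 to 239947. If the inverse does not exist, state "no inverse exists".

8155

Run Euclid on (239948, 121607):
239948 = 1*121607 + 118341
121607 = 1*118341 + 3266
118341 = 36*3266 + 765
3266 = 4*765 + 206
765 = 3*206 + 147
206 = 1*147 + 59
147 = 2*59 + 29
59 = 2*29 + 1
29 = 29*1 + 0
Since gcd(121607, 239948) = 1, back-substitute to write 1 as a combination:
1 = 59 − 2·29
1 = −2·147 + 5·59
1 = 5·206 − 7·147
1 = −7·765 + 26·206
1 = 26·3266 − 111·765
1 = −111·118341 + 4022·3266
1 = 4022·121607 − 4133·118341
1 = −4133·239948 + 8155·121607
So 121607·8155 ≡ 1 (mod 239948).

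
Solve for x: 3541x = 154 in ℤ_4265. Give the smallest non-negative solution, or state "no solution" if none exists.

1284

First find gcd(3541, 4265):
4265 = 1*3541 + 724
3541 = 4*724 + 645
724 = 1*645 + 79
645 = 8*79 + 13
79 = 6*13 + 1
13 = 13*1 + 0
gcd = 1, so a unique solution mod 4265 exists.
Back-substitute for the Bézout coefficients:
1 = 79 − 6·13
1 = −6·645 + 49·79
1 = 49·724 − 55·645
1 = −55·3541 + 269·724
1 = 269·4265 − 324·3541
So 3541·(-324) ≡ 1 (mod 4265), giving 3541⁻¹ ≡ 3941.
x ≡ 3541⁻¹·154 ≡ 3941·154 ≡ 1284 (mod 4265).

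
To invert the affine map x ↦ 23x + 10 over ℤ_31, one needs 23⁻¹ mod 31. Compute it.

Extended Euclidean algorithm:
31 = 1*23 + 8
23 = 2*8 + 7
8 = 1*7 + 1
7 = 7*1 + 0
gcd = 1, so the inverse exists. Back-substitute:
1 = 8 − 7
1 = −23 + 3·8
1 = 3·31 − 4·23
Thus 23·(-4) ≡ 1 (mod 31); reducing, -4 mod 31 = 27.

27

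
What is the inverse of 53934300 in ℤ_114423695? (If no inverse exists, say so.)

no inverse exists

Compute gcd(53934300, 114423695):
114423695 = 2×53934300 + 6555095
53934300 = 8×6555095 + 1493540
6555095 = 4×1493540 + 580935
1493540 = 2×580935 + 331670
580935 = 1×331670 + 249265
331670 = 1×249265 + 82405
249265 = 3×82405 + 2050
82405 = 40×2050 + 405
2050 = 5×405 + 25
405 = 16×25 + 5
25 = 5×5 + 0
gcd(53934300, 114423695) = 5 ≠ 1, so 53934300 has no multiplicative inverse modulo 114423695.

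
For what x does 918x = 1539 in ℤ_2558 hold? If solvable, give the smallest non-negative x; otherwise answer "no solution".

no solution

gcd(918, 2558):
2558 = 2*918 + 722
918 = 1*722 + 196
722 = 3*196 + 134
196 = 1*134 + 62
134 = 2*62 + 10
62 = 6*10 + 2
10 = 5*2 + 0
gcd = 2, but 2 ∤ 1539, so the congruence has no solution.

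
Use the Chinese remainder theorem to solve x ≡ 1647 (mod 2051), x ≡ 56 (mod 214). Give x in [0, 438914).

393388

Write x = 1647 + 2051·k. Then 2051·k ≡ 56 − 1647 ≡ 121 (mod 214).
Need 2051⁻¹ mod 214. Extended Euclid on (214, 125):
214 = 1×125 + 89
125 = 1×89 + 36
89 = 2×36 + 17
36 = 2×17 + 2
17 = 8×2 + 1
2 = 2×1 + 0
Back-substitute:
1 = 17 − 8·2
1 = −8·36 + 17·17
1 = 17·89 − 42·36
1 = −42·125 + 59·89
1 = 59·214 − 101·125
2051⁻¹ ≡ 113 (mod 214), so k ≡ 113·121 ≡ 191 (mod 214).
x = 1647 + 2051·191 = 393388.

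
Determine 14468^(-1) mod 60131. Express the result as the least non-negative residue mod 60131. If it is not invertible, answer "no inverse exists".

52039

Extended Euclidean algorithm:
60131 = 4·14468 + 2259
14468 = 6·2259 + 914
2259 = 2·914 + 431
914 = 2·431 + 52
431 = 8·52 + 15
52 = 3·15 + 7
15 = 2·7 + 1
7 = 7·1 + 0
Since gcd(14468, 60131) = 1, back-substitute to write 1 as a combination:
1 = 15 − 2·7
1 = −2·52 + 7·15
1 = 7·431 − 58·52
1 = −58·914 + 123·431
1 = 123·2259 − 304·914
1 = −304·14468 + 1947·2259
1 = 1947·60131 − 8092·14468
Hence 14468⁻¹ ≡ -8092 ≡ 52039 (mod 60131).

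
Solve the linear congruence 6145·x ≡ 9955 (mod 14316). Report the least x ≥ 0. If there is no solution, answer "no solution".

First find gcd(6145, 14316):
14316 = 2×6145 + 2026
6145 = 3×2026 + 67
2026 = 30×67 + 16
67 = 4×16 + 3
16 = 5×3 + 1
3 = 3×1 + 0
gcd = 1, so a unique solution mod 14316 exists.
Back-substitute for the Bézout coefficients:
1 = 16 − 5·3
1 = −5·67 + 21·16
1 = 21·2026 − 635·67
1 = −635·6145 + 1926·2026
1 = 1926·14316 − 4487·6145
So 6145·(-4487) ≡ 1 (mod 14316), giving 6145⁻¹ ≡ 9829.
x ≡ 6145⁻¹·9955 ≡ 9829·9955 ≡ 12151 (mod 14316).

12151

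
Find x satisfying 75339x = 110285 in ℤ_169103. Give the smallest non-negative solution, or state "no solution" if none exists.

gcd(75339, 169103):
169103 = 2*75339 + 18425
75339 = 4*18425 + 1639
18425 = 11*1639 + 396
1639 = 4*396 + 55
396 = 7*55 + 11
55 = 5*11 + 0
gcd = 11, but 11 ∤ 110285, so the congruence has no solution.

no solution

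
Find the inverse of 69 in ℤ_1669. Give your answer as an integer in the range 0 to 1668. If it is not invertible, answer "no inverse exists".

1282

gcd(1669, 69) by repeated division:
1669 = 24×69 + 13
69 = 5×13 + 4
13 = 3×4 + 1
4 = 4×1 + 0
gcd = 1, so the inverse exists. Back-substitute:
1 = 13 − 3·4
1 = −3·69 + 16·13
1 = 16·1669 − 387·69
Hence 69⁻¹ ≡ -387 ≡ 1282 (mod 1669).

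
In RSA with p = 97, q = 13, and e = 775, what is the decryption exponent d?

φ(n) = (p−1)(q−1) = 96·12 = 1152.
Need d with 775·d ≡ 1 (mod 1152). Apply the extended Euclidean algorithm:
1152 = 1*775 + 377
775 = 2*377 + 21
377 = 17*21 + 20
21 = 1*20 + 1
20 = 20*1 + 0
Back-substitute:
1 = 21 − 20
1 = −377 + 18·21
1 = 18·775 − 37·377
1 = −37·1152 + 55·775
So 775·55 ≡ 1 (mod 1152), hence d = 55.

55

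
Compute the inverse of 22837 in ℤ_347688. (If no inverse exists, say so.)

Extended Euclidean algorithm:
347688 = 15*22837 + 5133
22837 = 4*5133 + 2305
5133 = 2*2305 + 523
2305 = 4*523 + 213
523 = 2*213 + 97
213 = 2*97 + 19
97 = 5*19 + 2
19 = 9*2 + 1
2 = 2*1 + 0
The gcd is 1. Working backward:
1 = 19 − 9·2
1 = −9·97 + 46·19
1 = 46·213 − 101·97
1 = −101·523 + 248·213
1 = 248·2305 − 1093·523
1 = −1093·5133 + 2434·2305
1 = 2434·22837 − 10829·5133
1 = −10829·347688 + 164869·22837
So 22837·164869 ≡ 1 (mod 347688).

164869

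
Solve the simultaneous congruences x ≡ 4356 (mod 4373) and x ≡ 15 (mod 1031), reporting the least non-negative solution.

Write x = 4356 + 4373·k. Then 4373·k ≡ 15 − 4356 ≡ 814 (mod 1031).
Need 4373⁻¹ mod 1031. Extended Euclid on (1031, 249):
1031 = 4×249 + 35
249 = 7×35 + 4
35 = 8×4 + 3
4 = 1×3 + 1
3 = 3×1 + 0
Back-substitute:
1 = 4 − 3
1 = −35 + 9·4
1 = 9·249 − 64·35
1 = −64·1031 + 265·249
4373⁻¹ ≡ 265 (mod 1031), so k ≡ 265·814 ≡ 231 (mod 1031).
x = 4356 + 4373·231 = 1014519.

1014519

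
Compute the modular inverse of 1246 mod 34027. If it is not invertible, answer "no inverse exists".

Compute gcd(1246, 34027):
34027 = 27×1246 + 385
1246 = 3×385 + 91
385 = 4×91 + 21
91 = 4×21 + 7
21 = 3×7 + 0
gcd(1246, 34027) = 7 ≠ 1, so 1246 has no multiplicative inverse modulo 34027.

no inverse exists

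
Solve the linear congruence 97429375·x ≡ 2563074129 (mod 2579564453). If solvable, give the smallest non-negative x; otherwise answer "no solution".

First find gcd(97429375, 2579564453):
2579564453 = 26×97429375 + 46400703
97429375 = 2×46400703 + 4627969
46400703 = 10×4627969 + 121013
4627969 = 38×121013 + 29475
121013 = 4×29475 + 3113
29475 = 9×3113 + 1458
3113 = 2×1458 + 197
1458 = 7×197 + 79
197 = 2×79 + 39
79 = 2×39 + 1
39 = 39×1 + 0
gcd = 1, so a unique solution mod 2579564453 exists.
Back-substitute for the Bézout coefficients:
1 = 79 − 2·39
1 = −2·197 + 5·79
1 = 5·1458 − 37·197
1 = −37·3113 + 79·1458
1 = 79·29475 − 748·3113
1 = −748·121013 + 3071·29475
1 = 3071·4627969 − 117446·121013
1 = −117446·46400703 + 1177531·4627969
1 = 1177531·97429375 − 2472508·46400703
1 = −2472508·2579564453 + 65462739·97429375
So 97429375·(65462739) ≡ 1 (mod 2579564453), giving 97429375⁻¹ ≡ 65462739.
x ≡ 97429375⁻¹·2563074129 ≡ 65462739·2563074129 ≡ 2094947363 (mod 2579564453).

2094947363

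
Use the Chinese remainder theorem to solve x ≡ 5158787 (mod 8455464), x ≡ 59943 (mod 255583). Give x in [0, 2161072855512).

2127788852531

Write x = 5158787 + 8455464·k. Then 8455464·k ≡ 59943 − 5158787 ≡ 12816 (mod 255583).
Need 8455464⁻¹ mod 255583. Extended Euclid on (255583, 21225):
255583 = 12×21225 + 883
21225 = 24×883 + 33
883 = 26×33 + 25
33 = 1×25 + 8
25 = 3×8 + 1
8 = 8×1 + 0
Back-substitute:
1 = 25 − 3·8
1 = −3·33 + 4·25
1 = 4·883 − 107·33
1 = −107·21225 + 2572·883
1 = 2572·255583 − 30971·21225
8455464⁻¹ ≡ 224612 (mod 255583), so k ≡ 224612·12816 ≡ 251646 (mod 255583).
x = 5158787 + 8455464·251646 = 2127788852531.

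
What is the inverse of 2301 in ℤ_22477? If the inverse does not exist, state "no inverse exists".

Euclidean algorithm on 22477, 2301:
22477 = 9×2301 + 1768
2301 = 1×1768 + 533
1768 = 3×533 + 169
533 = 3×169 + 26
169 = 6×26 + 13
26 = 2×13 + 0
The gcd is 13, not 1, hence no inverse exists.

no inverse exists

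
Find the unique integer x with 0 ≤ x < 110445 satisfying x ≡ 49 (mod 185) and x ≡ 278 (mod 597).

25949

Write x = 49 + 185·k. Then 185·k ≡ 278 − 49 ≡ 229 (mod 597).
Need 185⁻¹ mod 597. Extended Euclid on (597, 185):
597 = 3×185 + 42
185 = 4×42 + 17
42 = 2×17 + 8
17 = 2×8 + 1
8 = 8×1 + 0
Back-substitute:
1 = 17 − 2·8
1 = −2·42 + 5·17
1 = 5·185 − 22·42
1 = −22·597 + 71·185
185⁻¹ ≡ 71 (mod 597), so k ≡ 71·229 ≡ 140 (mod 597).
x = 49 + 185·140 = 25949.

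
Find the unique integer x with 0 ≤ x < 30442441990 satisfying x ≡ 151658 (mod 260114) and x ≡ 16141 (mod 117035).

Write x = 151658 + 260114·k. Then 260114·k ≡ 16141 − 151658 ≡ 98553 (mod 117035).
Need 260114⁻¹ mod 117035. Extended Euclid on (117035, 26044):
117035 = 4*26044 + 12859
26044 = 2*12859 + 326
12859 = 39*326 + 145
326 = 2*145 + 36
145 = 4*36 + 1
36 = 36*1 + 0
Back-substitute:
1 = 145 − 4·36
1 = −4·326 + 9·145
1 = 9·12859 − 355·326
1 = −355·26044 + 719·12859
1 = 719·117035 − 3231·26044
260114⁻¹ ≡ 113804 (mod 117035), so k ≡ 113804·98553 ≡ 27492 (mod 117035).
x = 151658 + 260114·27492 = 7151205746.

7151205746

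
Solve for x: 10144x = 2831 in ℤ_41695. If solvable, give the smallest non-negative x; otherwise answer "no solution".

15714

First find gcd(10144, 41695):
41695 = 4*10144 + 1119
10144 = 9*1119 + 73
1119 = 15*73 + 24
73 = 3*24 + 1
24 = 24*1 + 0
gcd = 1, so a unique solution mod 41695 exists.
Back-substitute for the Bézout coefficients:
1 = 73 − 3·24
1 = −3·1119 + 46·73
1 = 46·10144 − 417·1119
1 = −417·41695 + 1714·10144
So 10144·(1714) ≡ 1 (mod 41695), giving 10144⁻¹ ≡ 1714.
x ≡ 10144⁻¹·2831 ≡ 1714·2831 ≡ 15714 (mod 41695).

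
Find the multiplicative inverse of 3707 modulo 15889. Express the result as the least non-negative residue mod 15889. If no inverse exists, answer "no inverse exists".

12220

gcd(15889, 3707) by repeated division:
15889 = 4*3707 + 1061
3707 = 3*1061 + 524
1061 = 2*524 + 13
524 = 40*13 + 4
13 = 3*4 + 1
4 = 4*1 + 0
The gcd is 1. Working backward:
1 = 13 − 3·4
1 = −3·524 + 121·13
1 = 121·1061 − 245·524
1 = −245·3707 + 856·1061
1 = 856·15889 − 3669·3707
Hence 3707⁻¹ ≡ -3669 ≡ 12220 (mod 15889).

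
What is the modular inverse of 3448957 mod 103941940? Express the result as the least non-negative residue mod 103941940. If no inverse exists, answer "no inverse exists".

70642433

Extended Euclidean algorithm:
103941940 = 30·3448957 + 473230
3448957 = 7·473230 + 136347
473230 = 3·136347 + 64189
136347 = 2·64189 + 7969
64189 = 8·7969 + 437
7969 = 18·437 + 103
437 = 4·103 + 25
103 = 4·25 + 3
25 = 8·3 + 1
3 = 3·1 + 0
The gcd is 1. Working backward:
1 = 25 − 8·3
1 = −8·103 + 33·25
1 = 33·437 − 140·103
1 = −140·7969 + 2553·437
1 = 2553·64189 − 20564·7969
1 = −20564·136347 + 43681·64189
1 = 43681·473230 − 151607·136347
1 = −151607·3448957 + 1104930·473230
1 = 1104930·103941940 − 33299507·3448957
So 3448957·(-33299507) ≡ 1 (mod 103941940), and -33299507 ≡ 70642433 (mod 103941940).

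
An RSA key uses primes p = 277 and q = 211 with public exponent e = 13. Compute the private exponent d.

8917

φ(n) = (p−1)(q−1) = 276·210 = 57960.
Need d with 13·d ≡ 1 (mod 57960). Apply the extended Euclidean algorithm:
57960 = 4458*13 + 6
13 = 2*6 + 1
6 = 6*1 + 0
Back-substitute:
1 = 13 − 2·6
1 = −2·57960 + 8917·13
So 13·8917 ≡ 1 (mod 57960), hence d = 8917.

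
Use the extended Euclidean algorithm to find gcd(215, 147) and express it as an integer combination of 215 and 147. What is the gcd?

Euclidean algorithm:
215 = 1*147 + 68
147 = 2*68 + 11
68 = 6*11 + 2
11 = 5*2 + 1
2 = 2*1 + 0
gcd(215, 147) = 1.
Express as a combination:
1 = 11 − 5·2
1 = −5·68 + 31·11
1 = 31·147 − 67·68
1 = −67·215 + 98·147
So 1 = (-67)·215 + (98)·147.

1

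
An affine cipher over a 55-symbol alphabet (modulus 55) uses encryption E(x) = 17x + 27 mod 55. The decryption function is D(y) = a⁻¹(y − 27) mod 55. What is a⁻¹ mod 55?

13

Run Euclid on (55, 17):
55 = 3·17 + 4
17 = 4·4 + 1
4 = 4·1 + 0
Since gcd(17, 55) = 1, back-substitute to write 1 as a combination:
1 = 17 − 4·4
1 = −4·55 + 13·17
So 17·13 ≡ 1 (mod 55).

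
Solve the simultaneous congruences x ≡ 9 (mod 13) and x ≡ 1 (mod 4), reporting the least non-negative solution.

Write x = 9 + 13·k. Then 13·k ≡ 1 − 9 ≡ 0 (mod 4).
Need 13⁻¹ mod 4. Extended Euclid on (4, 1):
4 = 4×1 + 0
13⁻¹ ≡ 1 (mod 4), so k ≡ 1·0 ≡ 0 (mod 4).
x = 9 + 13·0 = 9.

9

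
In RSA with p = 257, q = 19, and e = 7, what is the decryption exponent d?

1975

φ(n) = (p−1)(q−1) = 256·18 = 4608.
Need d with 7·d ≡ 1 (mod 4608). Apply the extended Euclidean algorithm:
4608 = 658·7 + 2
7 = 3·2 + 1
2 = 2·1 + 0
Back-substitute:
1 = 7 − 3·2
1 = −3·4608 + 1975·7
So 7·1975 ≡ 1 (mod 4608), hence d = 1975.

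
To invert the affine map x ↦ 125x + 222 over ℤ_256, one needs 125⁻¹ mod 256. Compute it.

213

Apply the Euclidean algorithm to 256 and 125:
256 = 2*125 + 6
125 = 20*6 + 5
6 = 1*5 + 1
5 = 5*1 + 0
gcd = 1, so the inverse exists. Back-substitute:
1 = 6 − 5
1 = −125 + 21·6
1 = 21·256 − 43·125
Thus 125·(-43) ≡ 1 (mod 256); reducing, -43 mod 256 = 213.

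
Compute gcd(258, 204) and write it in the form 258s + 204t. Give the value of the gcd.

6

Apply Euclid's algorithm to 258 and 204:
258 = 1×204 + 54
204 = 3×54 + 42
54 = 1×42 + 12
42 = 3×12 + 6
12 = 2×6 + 0
gcd(258, 204) = 6.
Express as a combination:
6 = 42 − 3·12
6 = −3·54 + 4·42
6 = 4·204 − 15·54
6 = −15·258 + 19·204
So 6 = (-15)·258 + (19)·204.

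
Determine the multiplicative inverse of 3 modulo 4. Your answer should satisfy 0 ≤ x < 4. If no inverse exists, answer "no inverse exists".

3

gcd(4, 3) by repeated division:
4 = 1*3 + 1
3 = 3*1 + 0
gcd = 1, so the inverse exists. Back-substitute:
1 = 4 − 3
So 3·(-1) ≡ 1 (mod 4), and -1 ≡ 3 (mod 4).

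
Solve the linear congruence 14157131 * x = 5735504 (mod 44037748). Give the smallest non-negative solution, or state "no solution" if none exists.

20751912

First find gcd(14157131, 44037748):
44037748 = 3×14157131 + 1566355
14157131 = 9×1566355 + 59936
1566355 = 26×59936 + 8019
59936 = 7×8019 + 3803
8019 = 2×3803 + 413
3803 = 9×413 + 86
413 = 4×86 + 69
86 = 1×69 + 17
69 = 4×17 + 1
17 = 17×1 + 0
gcd = 1, so a unique solution mod 44037748 exists.
Back-substitute for the Bézout coefficients:
1 = 69 − 4·17
1 = −4·86 + 5·69
1 = 5·413 − 24·86
1 = −24·3803 + 221·413
1 = 221·8019 − 466·3803
1 = −466·59936 + 3483·8019
1 = 3483·1566355 − 91024·59936
1 = −91024·14157131 + 822699·1566355
1 = 822699·44037748 − 2559121·14157131
So 14157131·(-2559121) ≡ 1 (mod 44037748), giving 14157131⁻¹ ≡ 41478627.
x ≡ 14157131⁻¹·5735504 ≡ 41478627·5735504 ≡ 20751912 (mod 44037748).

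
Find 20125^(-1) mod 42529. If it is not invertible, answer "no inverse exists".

8043

Run Euclid on (42529, 20125):
42529 = 2·20125 + 2279
20125 = 8·2279 + 1893
2279 = 1·1893 + 386
1893 = 4·386 + 349
386 = 1·349 + 37
349 = 9·37 + 16
37 = 2·16 + 5
16 = 3·5 + 1
5 = 5·1 + 0
Since gcd(20125, 42529) = 1, back-substitute to write 1 as a combination:
1 = 16 − 3·5
1 = −3·37 + 7·16
1 = 7·349 − 66·37
1 = −66·386 + 73·349
1 = 73·1893 − 358·386
1 = −358·2279 + 431·1893
1 = 431·20125 − 3806·2279
1 = −3806·42529 + 8043·20125
So 20125·8043 ≡ 1 (mod 42529).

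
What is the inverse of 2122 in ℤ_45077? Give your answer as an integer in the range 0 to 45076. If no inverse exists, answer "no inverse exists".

9453

Extended Euclidean algorithm:
45077 = 21*2122 + 515
2122 = 4*515 + 62
515 = 8*62 + 19
62 = 3*19 + 5
19 = 3*5 + 4
5 = 1*4 + 1
4 = 4*1 + 0
The gcd is 1. Working backward:
1 = 5 − 4
1 = −19 + 4·5
1 = 4·62 − 13·19
1 = −13·515 + 108·62
1 = 108·2122 − 445·515
1 = −445·45077 + 9453·2122
So 2122·9453 ≡ 1 (mod 45077).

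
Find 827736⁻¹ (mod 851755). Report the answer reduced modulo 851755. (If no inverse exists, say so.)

380256

gcd(851755, 827736) by repeated division:
851755 = 1·827736 + 24019
827736 = 34·24019 + 11090
24019 = 2·11090 + 1839
11090 = 6·1839 + 56
1839 = 32·56 + 47
56 = 1·47 + 9
47 = 5·9 + 2
9 = 4·2 + 1
2 = 2·1 + 0
gcd = 1, so the inverse exists. Back-substitute:
1 = 9 − 4·2
1 = −4·47 + 21·9
1 = 21·56 − 25·47
1 = −25·1839 + 821·56
1 = 821·11090 − 4951·1839
1 = −4951·24019 + 10723·11090
1 = 10723·827736 − 369533·24019
1 = −369533·851755 + 380256·827736
So 827736·380256 ≡ 1 (mod 851755).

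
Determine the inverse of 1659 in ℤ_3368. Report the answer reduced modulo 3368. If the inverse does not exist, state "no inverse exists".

2627

gcd(3368, 1659) by repeated division:
3368 = 2·1659 + 50
1659 = 33·50 + 9
50 = 5·9 + 5
9 = 1·5 + 4
5 = 1·4 + 1
4 = 4·1 + 0
Since gcd(1659, 3368) = 1, back-substitute to write 1 as a combination:
1 = 5 − 4
1 = −9 + 2·5
1 = 2·50 − 11·9
1 = −11·1659 + 365·50
1 = 365·3368 − 741·1659
Thus 1659·(-741) ≡ 1 (mod 3368); reducing, -741 mod 3368 = 2627.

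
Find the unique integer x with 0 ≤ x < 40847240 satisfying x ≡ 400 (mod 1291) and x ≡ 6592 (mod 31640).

Write x = 400 + 1291·k. Then 1291·k ≡ 6592 − 400 ≡ 6192 (mod 31640).
Need 1291⁻¹ mod 31640. Extended Euclid on (31640, 1291):
31640 = 24·1291 + 656
1291 = 1·656 + 635
656 = 1·635 + 21
635 = 30·21 + 5
21 = 4·5 + 1
5 = 5·1 + 0
Back-substitute:
1 = 21 − 4·5
1 = −4·635 + 121·21
1 = 121·656 − 125·635
1 = −125·1291 + 246·656
1 = 246·31640 − 6029·1291
1291⁻¹ ≡ 25611 (mod 31640), so k ≡ 25611·6192 ≡ 3632 (mod 31640).
x = 400 + 1291·3632 = 4689312.

4689312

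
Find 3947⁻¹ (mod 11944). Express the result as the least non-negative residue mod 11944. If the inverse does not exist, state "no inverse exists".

Run Euclid on (11944, 3947):
11944 = 3·3947 + 103
3947 = 38·103 + 33
103 = 3·33 + 4
33 = 8·4 + 1
4 = 4·1 + 0
The gcd is 1. Working backward:
1 = 33 − 8·4
1 = −8·103 + 25·33
1 = 25·3947 − 958·103
1 = −958·11944 + 2899·3947
So 3947·2899 ≡ 1 (mod 11944).

2899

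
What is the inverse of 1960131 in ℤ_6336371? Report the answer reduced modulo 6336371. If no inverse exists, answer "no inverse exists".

Extended Euclidean algorithm:
6336371 = 3·1960131 + 455978
1960131 = 4·455978 + 136219
455978 = 3·136219 + 47321
136219 = 2·47321 + 41577
47321 = 1·41577 + 5744
41577 = 7·5744 + 1369
5744 = 4·1369 + 268
1369 = 5·268 + 29
268 = 9·29 + 7
29 = 4·7 + 1
7 = 7·1 + 0
Since gcd(1960131, 6336371) = 1, back-substitute to write 1 as a combination:
1 = 29 − 4·7
1 = −4·268 + 37·29
1 = 37·1369 − 189·268
1 = −189·5744 + 793·1369
1 = 793·41577 − 5740·5744
1 = −5740·47321 + 6533·41577
1 = 6533·136219 − 18806·47321
1 = −18806·455978 + 62951·136219
1 = 62951·1960131 − 270610·455978
1 = −270610·6336371 + 874781·1960131
So 1960131·874781 ≡ 1 (mod 6336371).

874781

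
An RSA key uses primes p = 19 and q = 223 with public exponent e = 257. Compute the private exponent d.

φ(n) = (p−1)(q−1) = 18·222 = 3996.
Need d with 257·d ≡ 1 (mod 3996). Apply the extended Euclidean algorithm:
3996 = 15*257 + 141
257 = 1*141 + 116
141 = 1*116 + 25
116 = 4*25 + 16
25 = 1*16 + 9
16 = 1*9 + 7
9 = 1*7 + 2
7 = 3*2 + 1
2 = 2*1 + 0
Back-substitute:
1 = 7 − 3·2
1 = −3·9 + 4·7
1 = 4·16 − 7·9
1 = −7·25 + 11·16
1 = 11·116 − 51·25
1 = −51·141 + 62·116
1 = 62·257 − 113·141
1 = −113·3996 + 1757·257
So 257·1757 ≡ 1 (mod 3996), hence d = 1757.

1757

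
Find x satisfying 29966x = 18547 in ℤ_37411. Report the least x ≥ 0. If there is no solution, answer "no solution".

First find gcd(29966, 37411):
37411 = 1×29966 + 7445
29966 = 4×7445 + 186
7445 = 40×186 + 5
186 = 37×5 + 1
5 = 5×1 + 0
gcd = 1, so a unique solution mod 37411 exists.
Back-substitute for the Bézout coefficients:
1 = 186 − 37·5
1 = −37·7445 + 1481·186
1 = 1481·29966 − 5961·7445
1 = −5961·37411 + 7442·29966
So 29966·(7442) ≡ 1 (mod 37411), giving 29966⁻¹ ≡ 7442.
x ≡ 29966⁻¹·18547 ≡ 7442·18547 ≡ 17595 (mod 37411).

17595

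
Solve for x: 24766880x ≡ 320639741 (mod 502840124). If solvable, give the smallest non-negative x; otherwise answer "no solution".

no solution

gcd(24766880, 502840124):
502840124 = 20×24766880 + 7502524
24766880 = 3×7502524 + 2259308
7502524 = 3×2259308 + 724600
2259308 = 3×724600 + 85508
724600 = 8×85508 + 40536
85508 = 2×40536 + 4436
40536 = 9×4436 + 612
4436 = 7×612 + 152
612 = 4×152 + 4
152 = 38×4 + 0
gcd = 4, but 4 ∤ 320639741, so the congruence has no solution.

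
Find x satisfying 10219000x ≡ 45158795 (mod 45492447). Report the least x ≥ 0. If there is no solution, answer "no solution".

594380

First find gcd(10219000, 45492447):
45492447 = 4*10219000 + 4616447
10219000 = 2*4616447 + 986106
4616447 = 4*986106 + 672023
986106 = 1*672023 + 314083
672023 = 2*314083 + 43857
314083 = 7*43857 + 7084
43857 = 6*7084 + 1353
7084 = 5*1353 + 319
1353 = 4*319 + 77
319 = 4*77 + 11
77 = 7*11 + 0
gcd = 11 and 11 | 45158795, so solutions exist. Divide through by 11: 929000x ≡ 4105345 (mod 4135677).
Now find 929000⁻¹ mod 4135677:
4135677 = 4·929000 + 419677
929000 = 2·419677 + 89646
419677 = 4·89646 + 61093
89646 = 1·61093 + 28553
61093 = 2·28553 + 3987
28553 = 7·3987 + 644
3987 = 6·644 + 123
644 = 5·123 + 29
123 = 4·29 + 7
29 = 4·7 + 1
7 = 7·1 + 0
Back-substitute:
1 = 29 − 4·7
1 = −4·123 + 17·29
1 = 17·644 − 89·123
1 = −89·3987 + 551·644
1 = 551·28553 − 3946·3987
1 = −3946·61093 + 8443·28553
1 = 8443·89646 − 12389·61093
1 = −12389·419677 + 57999·89646
1 = 57999·929000 − 128387·419677
1 = −128387·4135677 + 571547·929000
So 929000⁻¹ ≡ 571547 (mod 4135677).
Then x ≡ 571547·4105345 ≡ 594380 (mod 4135677); the smallest non-negative solution is x = 594380.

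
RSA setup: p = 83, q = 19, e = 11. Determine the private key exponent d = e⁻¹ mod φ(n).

671

φ(n) = (p−1)(q−1) = 82·18 = 1476.
Need d with 11·d ≡ 1 (mod 1476). Apply the extended Euclidean algorithm:
1476 = 134*11 + 2
11 = 5*2 + 1
2 = 2*1 + 0
Back-substitute:
1 = 11 − 5·2
1 = −5·1476 + 671·11
So 11·671 ≡ 1 (mod 1476), hence d = 671.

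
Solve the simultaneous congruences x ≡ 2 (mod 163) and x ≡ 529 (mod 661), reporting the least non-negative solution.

Write x = 2 + 163·k. Then 163·k ≡ 529 − 2 ≡ 527 (mod 661).
Need 163⁻¹ mod 661. Extended Euclid on (661, 163):
661 = 4*163 + 9
163 = 18*9 + 1
9 = 9*1 + 0
Back-substitute:
1 = 163 − 18·9
1 = −18·661 + 73·163
163⁻¹ ≡ 73 (mod 661), so k ≡ 73·527 ≡ 133 (mod 661).
x = 2 + 163·133 = 21681.

21681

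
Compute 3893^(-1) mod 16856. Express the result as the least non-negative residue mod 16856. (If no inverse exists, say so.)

9045

Apply the Euclidean algorithm to 16856 and 3893:
16856 = 4*3893 + 1284
3893 = 3*1284 + 41
1284 = 31*41 + 13
41 = 3*13 + 2
13 = 6*2 + 1
2 = 2*1 + 0
gcd = 1, so the inverse exists. Back-substitute:
1 = 13 − 6·2
1 = −6·41 + 19·13
1 = 19·1284 − 595·41
1 = −595·3893 + 1804·1284
1 = 1804·16856 − 7811·3893
So 3893·(-7811) ≡ 1 (mod 16856), and -7811 ≡ 9045 (mod 16856).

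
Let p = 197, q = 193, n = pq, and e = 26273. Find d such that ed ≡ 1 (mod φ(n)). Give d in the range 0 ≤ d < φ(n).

φ(n) = (p−1)(q−1) = 196·192 = 37632.
Need d with 26273·d ≡ 1 (mod 37632). Apply the extended Euclidean algorithm:
37632 = 1×26273 + 11359
26273 = 2×11359 + 3555
11359 = 3×3555 + 694
3555 = 5×694 + 85
694 = 8×85 + 14
85 = 6×14 + 1
14 = 14×1 + 0
Back-substitute:
1 = 85 − 6·14
1 = −6·694 + 49·85
1 = 49·3555 − 251·694
1 = −251·11359 + 802·3555
1 = 802·26273 − 1855·11359
1 = −1855·37632 + 2657·26273
So 26273·2657 ≡ 1 (mod 37632), hence d = 2657.

2657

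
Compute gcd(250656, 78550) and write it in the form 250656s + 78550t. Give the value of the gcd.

Euclidean algorithm:
250656 = 3·78550 + 15006
78550 = 5·15006 + 3520
15006 = 4·3520 + 926
3520 = 3·926 + 742
926 = 1·742 + 184
742 = 4·184 + 6
184 = 30·6 + 4
6 = 1·4 + 2
4 = 2·2 + 0
gcd(250656, 78550) = 2.
Working backward:
2 = 6 − 4
2 = −184 + 31·6
2 = 31·742 − 125·184
2 = −125·926 + 156·742
2 = 156·3520 − 593·926
2 = −593·15006 + 2528·3520
2 = 2528·78550 − 13233·15006
2 = −13233·250656 + 42227·78550
So 2 = (-13233)·250656 + (42227)·78550.

2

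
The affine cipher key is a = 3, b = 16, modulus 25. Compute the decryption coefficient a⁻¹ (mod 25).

17

Apply the Euclidean algorithm to 25 and 3:
25 = 8*3 + 1
3 = 3*1 + 0
gcd = 1, so the inverse exists. Back-substitute:
1 = 25 − 8·3
Hence 3⁻¹ ≡ -8 ≡ 17 (mod 25).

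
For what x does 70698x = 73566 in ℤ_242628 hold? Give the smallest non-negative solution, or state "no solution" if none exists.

8519

First find gcd(70698, 242628):
242628 = 3·70698 + 30534
70698 = 2·30534 + 9630
30534 = 3·9630 + 1644
9630 = 5·1644 + 1410
1644 = 1·1410 + 234
1410 = 6·234 + 6
234 = 39·6 + 0
gcd = 6 and 6 | 73566, so solutions exist. Divide through by 6: 11783x ≡ 12261 (mod 40438).
Now find 11783⁻¹ mod 40438:
40438 = 3·11783 + 5089
11783 = 2·5089 + 1605
5089 = 3·1605 + 274
1605 = 5·274 + 235
274 = 1·235 + 39
235 = 6·39 + 1
39 = 39·1 + 0
Back-substitute:
1 = 235 − 6·39
1 = −6·274 + 7·235
1 = 7·1605 − 41·274
1 = −41·5089 + 130·1605
1 = 130·11783 − 301·5089
1 = −301·40438 + 1033·11783
So 11783⁻¹ ≡ 1033 (mod 40438).
Then x ≡ 1033·12261 ≡ 8519 (mod 40438); the smallest non-negative solution is x = 8519.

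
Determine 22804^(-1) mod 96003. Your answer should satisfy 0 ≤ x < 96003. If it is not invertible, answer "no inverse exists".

Extended Euclidean algorithm:
96003 = 4·22804 + 4787
22804 = 4·4787 + 3656
4787 = 1·3656 + 1131
3656 = 3·1131 + 263
1131 = 4·263 + 79
263 = 3·79 + 26
79 = 3·26 + 1
26 = 26·1 + 0
Since gcd(22804, 96003) = 1, back-substitute to write 1 as a combination:
1 = 79 − 3·26
1 = −3·263 + 10·79
1 = 10·1131 − 43·263
1 = −43·3656 + 139·1131
1 = 139·4787 − 182·3656
1 = −182·22804 + 867·4787
1 = 867·96003 − 3650·22804
Thus 22804·(-3650) ≡ 1 (mod 96003); reducing, -3650 mod 96003 = 92353.

92353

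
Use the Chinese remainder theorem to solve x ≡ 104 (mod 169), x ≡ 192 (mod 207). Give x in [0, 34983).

29172

Write x = 104 + 169·k. Then 169·k ≡ 192 − 104 ≡ 88 (mod 207).
Need 169⁻¹ mod 207. Extended Euclid on (207, 169):
207 = 1*169 + 38
169 = 4*38 + 17
38 = 2*17 + 4
17 = 4*4 + 1
4 = 4*1 + 0
Back-substitute:
1 = 17 − 4·4
1 = −4·38 + 9·17
1 = 9·169 − 40·38
1 = −40·207 + 49·169
169⁻¹ ≡ 49 (mod 207), so k ≡ 49·88 ≡ 172 (mod 207).
x = 104 + 169·172 = 29172.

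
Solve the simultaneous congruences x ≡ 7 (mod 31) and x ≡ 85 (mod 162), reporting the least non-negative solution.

1867

Write x = 7 + 31·k. Then 31·k ≡ 85 − 7 ≡ 78 (mod 162).
Need 31⁻¹ mod 162. Extended Euclid on (162, 31):
162 = 5*31 + 7
31 = 4*7 + 3
7 = 2*3 + 1
3 = 3*1 + 0
Back-substitute:
1 = 7 − 2·3
1 = −2·31 + 9·7
1 = 9·162 − 47·31
31⁻¹ ≡ 115 (mod 162), so k ≡ 115·78 ≡ 60 (mod 162).
x = 7 + 31·60 = 1867.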